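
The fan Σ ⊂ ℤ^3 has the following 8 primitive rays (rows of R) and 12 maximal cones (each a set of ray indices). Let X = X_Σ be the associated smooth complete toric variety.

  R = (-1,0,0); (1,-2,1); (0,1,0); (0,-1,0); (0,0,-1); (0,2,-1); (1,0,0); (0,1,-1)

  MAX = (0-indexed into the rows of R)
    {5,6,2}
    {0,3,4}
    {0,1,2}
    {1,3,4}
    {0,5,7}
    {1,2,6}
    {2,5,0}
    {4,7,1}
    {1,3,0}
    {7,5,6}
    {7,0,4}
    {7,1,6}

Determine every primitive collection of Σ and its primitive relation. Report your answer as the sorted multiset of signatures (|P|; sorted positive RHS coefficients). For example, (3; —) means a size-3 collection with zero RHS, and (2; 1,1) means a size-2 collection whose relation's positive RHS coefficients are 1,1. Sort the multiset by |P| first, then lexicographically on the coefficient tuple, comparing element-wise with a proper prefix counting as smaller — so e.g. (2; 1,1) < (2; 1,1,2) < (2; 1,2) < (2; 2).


Minimal non-faces — 12 found among 8 rays, 12 max cones:

  {0,6}:  v_{0} + v_{6} = 0 ; sig = (2; —)
  {2,3}:  v_{2} + v_{3} = 0 ; sig = (2; —)
  {1,5}:  v_{1} + v_{5} = v_{6} ; sig = (2; 1)
  {2,4}:  v_{2} + v_{4} = v_{7} ; sig = (2; 1)
  {2,7}:  v_{2} + v_{7} = v_{5} ; sig = (2; 1)
  {3,5}:  v_{3} + v_{5} = v_{7} ; sig = (2; 1)
  {3,7}:  v_{3} + v_{7} = v_{4} ; sig = (2; 1)
  {3,6}:  v_{3} + v_{6} = v_{1} + v_{7} ; sig = (2; 1,1)
  {4,6}:  v_{4} + v_{6} = v_{1} + 2·v_{7} ; sig = (2; 1,2)
  {4,5}:  v_{4} + v_{5} = 2·v_{7} ; sig = (2; 2)
  {0,1,7}:  v_{0} + v_{1} + v_{7} = v_{3} ; sig = (3; 1)
  {0,1,4}:  v_{0} + v_{1} + v_{4} = 2·v_{3} ; sig = (3; 2)

Hence PRS(X_Σ) =
    |P|=2: 10 collections, coeffs (), (), (1), (1), (1), (1), (1), (1,1), (1,2), (2)
    |P|=3: 2 collections, coeffs (1), (2)


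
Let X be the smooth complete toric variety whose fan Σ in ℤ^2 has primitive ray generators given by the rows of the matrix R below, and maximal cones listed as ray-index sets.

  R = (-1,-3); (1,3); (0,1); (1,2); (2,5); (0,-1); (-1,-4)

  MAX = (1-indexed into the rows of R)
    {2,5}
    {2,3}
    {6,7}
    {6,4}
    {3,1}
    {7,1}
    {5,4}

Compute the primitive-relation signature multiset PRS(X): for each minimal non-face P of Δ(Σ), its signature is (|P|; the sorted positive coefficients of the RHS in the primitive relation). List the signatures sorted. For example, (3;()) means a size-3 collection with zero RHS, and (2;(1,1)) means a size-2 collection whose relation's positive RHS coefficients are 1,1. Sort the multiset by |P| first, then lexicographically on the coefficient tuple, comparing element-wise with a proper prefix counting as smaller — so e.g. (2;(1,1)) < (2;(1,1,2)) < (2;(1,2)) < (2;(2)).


The 14 primitive collections of Σ (r=7, n=2):

  P = {1,2}:  v_{1} + v_{2} = 0  ⇒ sig = (2;())
  P = {3,6}:  v_{3} + v_{6} = 0  ⇒ sig = (2;())
  P = {1,4}:  v_{1} + v_{4} = v_{6}  ⇒ sig = (2;(1))
  P = {1,5}:  v_{1} + v_{5} = v_{4}  ⇒ sig = (2;(1))
  P = {1,6}:  v_{1} + v_{6} = v_{7}  ⇒ sig = (2;(1))
  P = {2,4}:  v_{2} + v_{4} = v_{5}  ⇒ sig = (2;(1))
  P = {2,6}:  v_{2} + v_{6} = v_{4}  ⇒ sig = (2;(1))
  P = {2,7}:  v_{2} + v_{7} = v_{6}  ⇒ sig = (2;(1))
  P = {3,4}:  v_{3} + v_{4} = v_{2}  ⇒ sig = (2;(1))
  P = {3,7}:  v_{3} + v_{7} = v_{1}  ⇒ sig = (2;(1))
  P = {5,7}:  v_{5} + v_{7} = v_{4} + v_{6}  ⇒ sig = (2;(1,1))
  P = {3,5}:  v_{3} + v_{5} = 2·v_{2}  ⇒ sig = (2;(2))
  P = {4,7}:  v_{4} + v_{7} = 2·v_{6}  ⇒ sig = (2;(2))
  P = {5,6}:  v_{5} + v_{6} = 2·v_{4}  ⇒ sig = (2;(2))

Signatures (|P|; sorted positive RHS coefficients), sorted:
[(2;()), (2;()), (2;(1)), (2;(1)), (2;(1)), (2;(1)), (2;(1)), (2;(1)), (2;(1)), (2;(1)), (2;(1,1)), (2;(2)), (2;(2)), (2;(2))]


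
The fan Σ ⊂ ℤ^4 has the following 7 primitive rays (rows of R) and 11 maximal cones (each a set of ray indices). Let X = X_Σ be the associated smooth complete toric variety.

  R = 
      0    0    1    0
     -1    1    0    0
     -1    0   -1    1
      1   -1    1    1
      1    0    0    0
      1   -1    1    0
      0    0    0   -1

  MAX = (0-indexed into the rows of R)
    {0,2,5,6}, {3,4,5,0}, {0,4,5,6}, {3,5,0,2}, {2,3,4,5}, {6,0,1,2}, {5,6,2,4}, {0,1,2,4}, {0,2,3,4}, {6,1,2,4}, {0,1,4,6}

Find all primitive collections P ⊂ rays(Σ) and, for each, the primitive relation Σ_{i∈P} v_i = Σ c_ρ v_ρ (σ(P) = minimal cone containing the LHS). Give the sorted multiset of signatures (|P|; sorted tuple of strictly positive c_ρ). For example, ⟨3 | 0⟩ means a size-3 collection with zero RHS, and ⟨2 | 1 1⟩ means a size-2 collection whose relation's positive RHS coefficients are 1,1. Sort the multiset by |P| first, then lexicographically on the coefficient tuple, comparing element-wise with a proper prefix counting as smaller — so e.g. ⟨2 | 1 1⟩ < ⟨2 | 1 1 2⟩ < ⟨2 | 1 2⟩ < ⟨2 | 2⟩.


The 5 primitive collections of Σ (r=7, n=4):

  P={1,5}:  v_{1} + v_{5} = v_{0}  so sig = ⟨2 | 1⟩
  P={3,6}:  v_{3} + v_{6} = v_{5}  so sig = ⟨2 | 1⟩
  P={1,3}:  v_{1} + v_{3} = 2·v_{0} + v_{2} + v_{4}  so sig = ⟨2 | 1 1 2⟩
  P={0,2,4,6}:  v_{0} + v_{2} + v_{4} + v_{6} = 0  so sig = ⟨4 | 0⟩
  P={0,2,4,5}:  v_{0} + v_{2} + v_{4} + v_{5} = v_{3}  so sig = ⟨4 | 1⟩

Signatures (|P|; sorted positive RHS coefficients), sorted:
[⟨2 | 1⟩, ⟨2 | 1⟩, ⟨2 | 1 1 2⟩, ⟨4 | 0⟩, ⟨4 | 1⟩]


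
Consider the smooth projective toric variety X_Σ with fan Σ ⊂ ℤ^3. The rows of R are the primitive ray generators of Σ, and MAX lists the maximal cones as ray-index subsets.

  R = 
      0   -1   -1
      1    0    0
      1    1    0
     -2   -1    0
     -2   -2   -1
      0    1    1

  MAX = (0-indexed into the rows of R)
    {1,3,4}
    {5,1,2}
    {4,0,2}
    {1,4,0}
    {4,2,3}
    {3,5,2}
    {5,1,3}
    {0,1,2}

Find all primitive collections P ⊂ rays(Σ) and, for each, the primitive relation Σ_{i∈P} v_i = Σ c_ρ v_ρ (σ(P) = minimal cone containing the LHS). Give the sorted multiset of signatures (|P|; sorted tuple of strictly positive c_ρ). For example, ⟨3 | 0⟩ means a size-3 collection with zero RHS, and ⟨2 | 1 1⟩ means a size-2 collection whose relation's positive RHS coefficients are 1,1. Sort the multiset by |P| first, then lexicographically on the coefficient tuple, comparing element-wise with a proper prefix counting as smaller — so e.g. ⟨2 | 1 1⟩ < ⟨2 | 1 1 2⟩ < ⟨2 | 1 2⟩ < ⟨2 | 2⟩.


Σ has 5 primitive collections:

  • {0,5}:  v_{0} + v_{5} = 0  so sig = ⟨2 | 0⟩
  • {0,3}:  v_{0} + v_{3} = v_{4}  so sig = ⟨2 | 1⟩
  • {4,5}:  v_{4} + v_{5} = v_{3}  so sig = ⟨2 | 1⟩
  • {1,2,3}:  v_{1} + v_{2} + v_{3} = 0  so sig = ⟨3 | 0⟩
  • {1,2,4}:  v_{1} + v_{2} + v_{4} = v_{0}  so sig = ⟨3 | 1⟩

Sorted signature multiset PRS(X):
    ⟨2 | 0⟩
    ⟨2 | 1⟩
    ⟨2 | 1⟩
    ⟨3 | 0⟩
    ⟨3 | 1⟩


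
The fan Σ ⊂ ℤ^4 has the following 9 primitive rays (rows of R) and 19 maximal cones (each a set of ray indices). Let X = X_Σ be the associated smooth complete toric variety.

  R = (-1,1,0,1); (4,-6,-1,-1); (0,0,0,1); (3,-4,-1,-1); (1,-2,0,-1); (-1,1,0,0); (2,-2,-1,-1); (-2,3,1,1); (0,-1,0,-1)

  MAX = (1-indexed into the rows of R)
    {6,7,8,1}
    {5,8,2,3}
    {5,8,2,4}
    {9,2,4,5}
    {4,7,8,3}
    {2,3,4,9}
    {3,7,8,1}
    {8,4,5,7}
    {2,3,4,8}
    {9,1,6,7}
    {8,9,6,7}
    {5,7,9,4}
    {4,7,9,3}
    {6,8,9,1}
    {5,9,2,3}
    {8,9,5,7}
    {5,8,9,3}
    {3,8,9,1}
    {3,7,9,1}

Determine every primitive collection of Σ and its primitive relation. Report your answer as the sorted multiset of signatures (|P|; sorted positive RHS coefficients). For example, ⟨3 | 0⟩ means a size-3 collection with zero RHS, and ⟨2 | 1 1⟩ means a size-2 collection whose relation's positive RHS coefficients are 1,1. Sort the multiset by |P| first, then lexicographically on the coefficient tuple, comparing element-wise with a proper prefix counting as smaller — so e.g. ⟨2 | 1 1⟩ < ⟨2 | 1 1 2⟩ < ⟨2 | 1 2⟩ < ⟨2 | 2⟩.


Minimal non-faces — 14 found among 9 rays, 19 max cones:

  P = {3,6}:  v_{3} + v_{6} = v_{1}  so sig = ⟨2 | 1⟩
  P = {5,6}:  v_{5} + v_{6} = v_{9}  so sig = ⟨2 | 1⟩
  P = {1,5}:  v_{1} + v_{5} = v_{3} + v_{9}  so sig = ⟨2 | 1 1⟩
  P = {2,6}:  v_{2} + v_{6} = v_{3} + v_{4} + v_{9}  so sig = ⟨2 | 1 1 1⟩
  P = {4,6}:  v_{4} + v_{6} = v_{3} + v_{7} + v_{9}  so sig = ⟨2 | 1 1 1⟩
  P = {1,2}:  v_{1} + v_{2} = 2·v_{3} + v_{4} + v_{9}  so sig = ⟨2 | 1 1 2⟩
  P = {1,4}:  v_{1} + v_{4} = 2·v_{3} + v_{7} + v_{9}  so sig = ⟨2 | 1 1 2⟩
  P = {2,7}:  v_{2} + v_{7} = 2·v_{4}  so sig = ⟨2 | 2⟩
  P = {3,4,5}:  v_{3} + v_{4} + v_{5} = v_{2}  so sig = ⟨3 | 1⟩
  P = {3,5,7}:  v_{3} + v_{5} + v_{7} = v_{4}  so sig = ⟨3 | 1⟩
  P = {4,8,9}:  v_{4} + v_{8} + v_{9} = v_{5}  so sig = ⟨3 | 1⟩
  P = {2,8,9}:  v_{2} + v_{8} + v_{9} = v_{3} + 2·v_{5}  so sig = ⟨3 | 1 2⟩
  P = {3,7,8,9}:  v_{3} + v_{7} + v_{8} + v_{9} = 0  so sig = ⟨4 | 0⟩
  P = {1,7,8,9}:  v_{1} + v_{7} + v_{8} + v_{9} = v_{6}  so sig = ⟨4 | 1⟩

so the primitive-relation signature multiset is
    |P|=2: 8 collections, coeffs (1), (1), (1,1), (1,1,1), (1,1,1), (1,1,2), (1,1,2), (2)
    |P|=3: 4 collections, coeffs (1), (1), (1), (1,2)
    |P|=4: 2 collections, coeffs (), (1)


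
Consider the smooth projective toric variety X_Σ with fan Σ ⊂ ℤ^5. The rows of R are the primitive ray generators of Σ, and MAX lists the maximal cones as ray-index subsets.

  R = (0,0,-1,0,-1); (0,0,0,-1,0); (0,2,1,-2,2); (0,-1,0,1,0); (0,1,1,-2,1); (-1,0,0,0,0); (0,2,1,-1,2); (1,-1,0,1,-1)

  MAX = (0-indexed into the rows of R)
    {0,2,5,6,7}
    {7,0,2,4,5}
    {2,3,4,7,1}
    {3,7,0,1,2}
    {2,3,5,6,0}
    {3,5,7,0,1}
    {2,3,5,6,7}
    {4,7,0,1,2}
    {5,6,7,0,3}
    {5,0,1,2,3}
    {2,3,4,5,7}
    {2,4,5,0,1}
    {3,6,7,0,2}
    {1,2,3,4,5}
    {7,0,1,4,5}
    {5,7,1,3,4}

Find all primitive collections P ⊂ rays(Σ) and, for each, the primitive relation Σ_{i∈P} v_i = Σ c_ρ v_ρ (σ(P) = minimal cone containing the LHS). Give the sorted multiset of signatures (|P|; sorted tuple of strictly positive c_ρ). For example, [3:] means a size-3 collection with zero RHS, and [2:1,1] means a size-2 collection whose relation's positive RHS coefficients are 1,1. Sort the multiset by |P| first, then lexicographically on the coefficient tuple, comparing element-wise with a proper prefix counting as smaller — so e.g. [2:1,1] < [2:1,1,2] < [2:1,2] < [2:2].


The 5 primitive collections of Σ (r=8, n=5):

  {1,6}:  v_{1} + v_{6} = v_{2} ; sig = [2:1]
  {4,6}:  v_{4} + v_{6} = 2·v_{2} + v_{5} + v_{7} ; sig = [2:1,1,2]
  {0,3,4}:  v_{0} + v_{3} + v_{4} = v_{1} ; sig = [3:1]
  {1,2,5,7}:  v_{1} + v_{2} + v_{5} + v_{7} = v_{4} ; sig = [4:1]
  {0,2,3,5,7}:  v_{0} + v_{2} + v_{3} + v_{5} + v_{7} = 0 ; sig = [5:]

so the primitive-relation signature multiset is
    [2:1]
    [2:1,1,2]
    [3:1]
    [4:1]
    [5:]


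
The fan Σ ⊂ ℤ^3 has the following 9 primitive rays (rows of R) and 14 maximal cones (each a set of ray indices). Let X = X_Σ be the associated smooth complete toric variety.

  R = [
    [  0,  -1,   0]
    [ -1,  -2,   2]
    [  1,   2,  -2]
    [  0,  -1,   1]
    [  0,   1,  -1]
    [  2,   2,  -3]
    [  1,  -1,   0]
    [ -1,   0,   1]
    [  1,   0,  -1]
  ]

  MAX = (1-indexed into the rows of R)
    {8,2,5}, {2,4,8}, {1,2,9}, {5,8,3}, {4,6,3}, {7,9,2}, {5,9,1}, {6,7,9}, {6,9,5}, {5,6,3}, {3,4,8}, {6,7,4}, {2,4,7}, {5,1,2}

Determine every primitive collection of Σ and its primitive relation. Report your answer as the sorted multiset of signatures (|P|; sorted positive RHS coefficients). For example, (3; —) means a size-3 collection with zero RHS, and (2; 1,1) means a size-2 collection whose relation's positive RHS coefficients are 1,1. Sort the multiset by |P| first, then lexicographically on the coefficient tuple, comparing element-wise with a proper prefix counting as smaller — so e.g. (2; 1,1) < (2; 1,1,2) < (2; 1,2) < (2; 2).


16 collections generate NE(X_Σ); each relation:

  P = {2,3}:  v_{2} + v_{3} = 0  →  sig = (2; —)
  P = {4,5}:  v_{4} + v_{5} = 0  →  sig = (2; —)
  P = {8,9}:  v_{8} + v_{9} = 0  →  sig = (2; —)
  P = {2,6}:  v_{2} + v_{6} = v_{9}  →  sig = (2; 1)
  P = {3,9}:  v_{3} + v_{9} = v_{6}  →  sig = (2; 1)
  P = {4,9}:  v_{4} + v_{9} = v_{7}  →  sig = (2; 1)
  P = {5,7}:  v_{5} + v_{7} = v_{9}  →  sig = (2; 1)
  P = {6,8}:  v_{6} + v_{8} = v_{3}  →  sig = (2; 1)
  P = {7,8}:  v_{7} + v_{8} = v_{4}  →  sig = (2; 1)
  P = {1,3}:  v_{1} + v_{3} = v_{5} + v_{9}  →  sig = (2; 1,1)
  P = {1,4}:  v_{1} + v_{4} = v_{2} + v_{9}  →  sig = (2; 1,1)
  P = {1,8}:  v_{1} + v_{8} = v_{2} + v_{5}  →  sig = (2; 1,1)
  P = {3,7}:  v_{3} + v_{7} = v_{4} + v_{6}  →  sig = (2; 1,1)
  P = {1,6}:  v_{1} + v_{6} = v_{5} + 2·v_{9}  →  sig = (2; 1,2)
  P = {1,7}:  v_{1} + v_{7} = v_{2} + 2·v_{9}  →  sig = (2; 1,2)
  P = {2,5,9}:  v_{2} + v_{5} + v_{9} = v_{1}  →  sig = (3; 1)

so the primitive-relation signature multiset is
    |P|=2: 15 collections, coeffs (), (), (), (1), (1), (1), (1), (1), (1), (1,1), (1,1), (1,1), (1,1), (1,2), (1,2)
    |P|=3: 1 collection, coeffs (1)


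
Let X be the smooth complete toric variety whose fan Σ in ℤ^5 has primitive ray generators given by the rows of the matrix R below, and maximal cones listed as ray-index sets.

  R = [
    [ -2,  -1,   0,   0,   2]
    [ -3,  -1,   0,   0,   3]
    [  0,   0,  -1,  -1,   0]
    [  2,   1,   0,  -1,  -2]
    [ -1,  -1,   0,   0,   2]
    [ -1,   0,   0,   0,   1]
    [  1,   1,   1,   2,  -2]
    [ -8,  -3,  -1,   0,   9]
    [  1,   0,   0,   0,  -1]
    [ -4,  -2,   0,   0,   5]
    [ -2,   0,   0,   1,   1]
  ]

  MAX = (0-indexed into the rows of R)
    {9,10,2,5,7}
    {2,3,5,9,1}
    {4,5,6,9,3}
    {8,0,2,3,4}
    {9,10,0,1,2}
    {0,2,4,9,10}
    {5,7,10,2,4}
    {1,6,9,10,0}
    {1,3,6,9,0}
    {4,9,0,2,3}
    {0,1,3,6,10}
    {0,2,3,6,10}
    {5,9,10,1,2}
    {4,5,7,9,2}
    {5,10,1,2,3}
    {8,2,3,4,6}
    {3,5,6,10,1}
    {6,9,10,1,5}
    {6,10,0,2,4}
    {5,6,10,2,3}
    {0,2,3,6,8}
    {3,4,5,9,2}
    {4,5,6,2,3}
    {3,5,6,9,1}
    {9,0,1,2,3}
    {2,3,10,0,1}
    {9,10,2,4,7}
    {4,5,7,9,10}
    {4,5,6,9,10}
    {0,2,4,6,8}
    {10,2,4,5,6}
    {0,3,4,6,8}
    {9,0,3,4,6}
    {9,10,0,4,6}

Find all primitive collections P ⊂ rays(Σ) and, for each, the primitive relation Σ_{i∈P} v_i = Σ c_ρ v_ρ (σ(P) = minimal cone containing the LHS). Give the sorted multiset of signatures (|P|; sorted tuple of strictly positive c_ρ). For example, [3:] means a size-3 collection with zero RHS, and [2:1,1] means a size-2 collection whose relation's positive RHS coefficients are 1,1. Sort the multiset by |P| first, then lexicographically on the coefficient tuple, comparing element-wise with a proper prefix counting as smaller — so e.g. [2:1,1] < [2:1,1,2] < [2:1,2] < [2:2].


The 17 primitive collections of Σ (r=11, n=5):

  P = {5,8}:  v_{5} + v_{8} = 0  ⇒ sig = [2:]
  P = {0,5}:  v_{0} + v_{5} = v_{1}  ⇒ sig = [2:1]
  P = {1,4}:  v_{1} + v_{4} = v_{9}  ⇒ sig = [2:1]
  P = {1,8}:  v_{1} + v_{8} = v_{0}  ⇒ sig = [2:1]
  P = {8,9}:  v_{8} + v_{9} = v_{0} + v_{4}  ⇒ sig = [2:1,1]
  P = {8,10}:  v_{8} + v_{10} = v_{0} + v_{2} + v_{6}  ⇒ sig = [2:1,1,1]
  P = {7,8}:  v_{7} + v_{8} = v_{2} + v_{4} + v_{9} + v_{10}  ⇒ sig = [2:1,1,1,1]
  P = {1,7}:  v_{1} + v_{7} = v_{2} + v_{5} + 2·v_{9} + v_{10}  ⇒ sig = [2:1,1,1,2]
  P = {0,7}:  v_{0} + v_{7} = v_{2} + 2·v_{9} + v_{10}  ⇒ sig = [2:1,1,2]
  P = {3,7}:  v_{3} + v_{7} = v_{2} + 2·v_{5} + v_{9}  ⇒ sig = [2:1,1,2]
  P = {6,7}:  v_{6} + v_{7} = 2·v_{4} + v_{5} + 2·v_{10}  ⇒ sig = [2:1,2,2]
  P = {1,2,6}:  v_{1} + v_{2} + v_{6} = v_{10}  ⇒ sig = [3:1]
  P = {3,4,10}:  v_{3} + v_{4} + v_{10} = v_{5}  ⇒ sig = [3:1]
  P = {2,6,9}:  v_{2} + v_{6} + v_{9} = v_{4} + v_{10}  ⇒ sig = [3:1,1]
  P = {3,9,10}:  v_{3} + v_{9} + v_{10} = v_{1} + v_{5}  ⇒ sig = [3:1,1]
  P = {0,2,3,4,6}:  v_{0} + v_{2} + v_{3} + v_{4} + v_{6} = 0  ⇒ sig = [5:]
  P = {2,4,5,9,10}:  v_{2} + v_{4} + v_{5} + v_{9} + v_{10} = v_{7}  ⇒ sig = [5:1]

Hence PRS(X_Σ) =
    |P|=2: 11 collections, coeffs (), (1), (1), (1), (1,1), (1,1,1), (1,1,1,1), (1,1,1,2), (1,1,2), (1,1,2), (1,2,2)
    |P|=3: 4 collections, coeffs (1), (1), (1,1), (1,1)
    |P|=5: 2 collections, coeffs (), (1)


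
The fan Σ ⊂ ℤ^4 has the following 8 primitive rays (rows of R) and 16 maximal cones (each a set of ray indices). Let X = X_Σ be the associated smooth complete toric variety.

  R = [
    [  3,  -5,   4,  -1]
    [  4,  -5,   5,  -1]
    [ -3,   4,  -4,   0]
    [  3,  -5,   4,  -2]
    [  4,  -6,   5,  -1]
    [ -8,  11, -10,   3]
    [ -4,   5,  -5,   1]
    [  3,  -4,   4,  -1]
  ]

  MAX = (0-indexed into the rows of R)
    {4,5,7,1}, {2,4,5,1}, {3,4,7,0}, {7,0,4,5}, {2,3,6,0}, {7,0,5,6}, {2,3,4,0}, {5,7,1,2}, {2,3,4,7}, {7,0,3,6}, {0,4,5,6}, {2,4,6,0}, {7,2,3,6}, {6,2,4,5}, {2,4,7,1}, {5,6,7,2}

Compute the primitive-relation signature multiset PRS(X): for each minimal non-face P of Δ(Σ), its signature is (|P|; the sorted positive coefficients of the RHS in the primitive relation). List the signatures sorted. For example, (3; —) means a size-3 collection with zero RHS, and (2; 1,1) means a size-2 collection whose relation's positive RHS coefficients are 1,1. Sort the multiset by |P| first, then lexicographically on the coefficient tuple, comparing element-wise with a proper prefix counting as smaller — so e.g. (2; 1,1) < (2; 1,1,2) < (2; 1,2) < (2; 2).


9 collections generate NE(X_Σ); each relation:

  • {1,6}:  v_{1} + v_{6} = 0 ; sig = (2; —)
  • {0,1}:  v_{0} + v_{1} = v_{4} + v_{7} ; sig = (2; 1,1)
  • {1,3}:  v_{1} + v_{3} = v_{2} + v_{4} + 2·v_{7} ; sig = (2; 1,1,2)
  • {3,5}:  v_{3} + v_{5} = 2·v_{6} + v_{7} ; sig = (2; 1,2)
  • {0,2,7}:  v_{0} + v_{2} + v_{7} = v_{3} ; sig = (3; 1)
  • {4,6,7}:  v_{4} + v_{6} + v_{7} = v_{0} ; sig = (3; 1)
  • {3,4,6}:  v_{3} + v_{4} + v_{6} = 2·v_{0} + v_{2} ; sig = (3; 1,2)
  • {0,2,5}:  v_{0} + v_{2} + v_{5} = 2·v_{6} ; sig = (3; 2)
  • {2,4,5,7}:  v_{2} + v_{4} + v_{5} + v_{7} = v_{6} ; sig = (4; 1)

Hence PRS(X_Σ) =
    (2; —)
    (2; 1,1)
    (2; 1,1,2)
    (2; 1,2)
    (3; 1)
    (3; 1)
    (3; 1,2)
    (3; 2)
    (4; 1)


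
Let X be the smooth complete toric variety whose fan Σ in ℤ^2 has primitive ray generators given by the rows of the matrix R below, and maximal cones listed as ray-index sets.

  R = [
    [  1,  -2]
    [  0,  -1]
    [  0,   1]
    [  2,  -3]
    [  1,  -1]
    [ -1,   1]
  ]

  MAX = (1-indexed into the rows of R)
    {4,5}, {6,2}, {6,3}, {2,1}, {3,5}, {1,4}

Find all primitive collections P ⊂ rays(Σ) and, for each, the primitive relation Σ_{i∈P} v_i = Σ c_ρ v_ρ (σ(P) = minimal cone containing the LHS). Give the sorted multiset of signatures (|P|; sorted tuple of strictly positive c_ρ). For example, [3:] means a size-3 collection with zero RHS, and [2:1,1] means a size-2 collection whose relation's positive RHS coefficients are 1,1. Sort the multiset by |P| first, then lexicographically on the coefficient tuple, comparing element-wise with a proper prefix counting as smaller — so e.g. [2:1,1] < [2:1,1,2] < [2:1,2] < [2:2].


Δ(Σ) — 6 vertices, 9 min non-faces:

  {2,3}:  v_{2} + v_{3} = 0 — sig = [2:]
  {5,6}:  v_{5} + v_{6} = 0 — sig = [2:]
  {1,3}:  v_{1} + v_{3} = v_{5} — sig = [2:1]
  {1,5}:  v_{1} + v_{5} = v_{4} — sig = [2:1]
  {1,6}:  v_{1} + v_{6} = v_{2} — sig = [2:1]
  {2,5}:  v_{2} + v_{5} = v_{1} — sig = [2:1]
  {4,6}:  v_{4} + v_{6} = v_{1} — sig = [2:1]
  {2,4}:  v_{2} + v_{4} = 2·v_{1} — sig = [2:2]
  {3,4}:  v_{3} + v_{4} = 2·v_{5} — sig = [2:2]

Sorted signature multiset PRS(X):
{ [2:] ×2,  [2:1] ×5,  [2:2] ×2 }


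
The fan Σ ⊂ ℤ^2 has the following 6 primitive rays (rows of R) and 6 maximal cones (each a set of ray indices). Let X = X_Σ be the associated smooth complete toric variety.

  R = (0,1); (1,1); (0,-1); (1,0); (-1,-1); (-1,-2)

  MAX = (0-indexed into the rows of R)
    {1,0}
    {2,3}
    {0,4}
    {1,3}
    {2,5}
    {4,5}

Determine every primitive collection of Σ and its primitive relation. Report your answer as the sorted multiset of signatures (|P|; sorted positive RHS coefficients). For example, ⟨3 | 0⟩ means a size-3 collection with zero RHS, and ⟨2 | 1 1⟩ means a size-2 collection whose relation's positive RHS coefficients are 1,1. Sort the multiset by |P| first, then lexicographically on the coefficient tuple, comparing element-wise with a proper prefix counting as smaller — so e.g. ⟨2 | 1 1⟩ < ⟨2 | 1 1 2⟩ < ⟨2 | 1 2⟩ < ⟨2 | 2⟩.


Primitive collections (9):

  P={0,2}:  v_{0} + v_{2} = 0 ; sig = ⟨2 | 0⟩
  P={1,4}:  v_{1} + v_{4} = 0 ; sig = ⟨2 | 0⟩
  P={0,3}:  v_{0} + v_{3} = v_{1} ; sig = ⟨2 | 1⟩
  P={0,5}:  v_{0} + v_{5} = v_{4} ; sig = ⟨2 | 1⟩
  P={1,2}:  v_{1} + v_{2} = v_{3} ; sig = ⟨2 | 1⟩
  P={1,5}:  v_{1} + v_{5} = v_{2} ; sig = ⟨2 | 1⟩
  P={2,4}:  v_{2} + v_{4} = v_{5} ; sig = ⟨2 | 1⟩
  P={3,4}:  v_{3} + v_{4} = v_{2} ; sig = ⟨2 | 1⟩
  P={3,5}:  v_{3} + v_{5} = 2·v_{2} ; sig = ⟨2 | 2⟩

Sorted signature multiset PRS(X):
{ ⟨2 | 0⟩ ×2,  ⟨2 | 1⟩ ×6,  ⟨2 | 2⟩ }


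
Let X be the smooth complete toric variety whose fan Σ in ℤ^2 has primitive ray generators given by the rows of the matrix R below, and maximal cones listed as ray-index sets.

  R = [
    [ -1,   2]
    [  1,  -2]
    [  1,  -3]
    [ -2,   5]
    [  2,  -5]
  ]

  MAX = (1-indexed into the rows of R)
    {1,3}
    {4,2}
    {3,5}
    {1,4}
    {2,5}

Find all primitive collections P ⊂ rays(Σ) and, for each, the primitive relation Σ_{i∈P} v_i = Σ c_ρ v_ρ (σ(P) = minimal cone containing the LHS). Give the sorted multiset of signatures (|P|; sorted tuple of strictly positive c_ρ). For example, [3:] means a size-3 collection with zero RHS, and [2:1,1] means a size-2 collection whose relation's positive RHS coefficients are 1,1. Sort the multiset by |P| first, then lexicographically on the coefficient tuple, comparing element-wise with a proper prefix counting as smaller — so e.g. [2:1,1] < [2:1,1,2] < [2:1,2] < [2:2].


Δ(Σ) — 5 vertices, 5 min non-faces:

  P = {1,2}:  v_{1} + v_{2} = 0  →  sig = [2:]
  P = {4,5}:  v_{4} + v_{5} = 0  →  sig = [2:]
  P = {1,5}:  v_{1} + v_{5} = v_{3}  →  sig = [2:1]
  P = {2,3}:  v_{2} + v_{3} = v_{5}  →  sig = [2:1]
  P = {3,4}:  v_{3} + v_{4} = v_{1}  →  sig = [2:1]

Signatures (|P|; sorted positive RHS coefficients), sorted:
[[2:], [2:], [2:1], [2:1], [2:1]]


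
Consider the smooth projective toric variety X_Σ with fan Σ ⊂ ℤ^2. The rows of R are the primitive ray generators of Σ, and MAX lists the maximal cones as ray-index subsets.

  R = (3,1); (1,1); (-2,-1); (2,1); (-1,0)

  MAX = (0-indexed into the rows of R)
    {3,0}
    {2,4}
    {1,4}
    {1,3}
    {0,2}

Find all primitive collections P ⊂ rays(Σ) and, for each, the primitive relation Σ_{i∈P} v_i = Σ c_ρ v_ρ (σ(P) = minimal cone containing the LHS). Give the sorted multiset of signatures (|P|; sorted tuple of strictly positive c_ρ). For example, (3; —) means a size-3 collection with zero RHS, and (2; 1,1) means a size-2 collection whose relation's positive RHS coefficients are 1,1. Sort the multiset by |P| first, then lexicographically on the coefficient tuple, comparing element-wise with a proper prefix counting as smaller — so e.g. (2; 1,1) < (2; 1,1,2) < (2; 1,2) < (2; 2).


5 minimal non-faces of Δ(Σ) (on 5 rays):

  {2,3}:  v_{2} + v_{3} = 0  so sig = (2; —)
  {0,4}:  v_{0} + v_{4} = v_{3}  so sig = (2; 1)
  {1,2}:  v_{1} + v_{2} = v_{4}  so sig = (2; 1)
  {3,4}:  v_{3} + v_{4} = v_{1}  so sig = (2; 1)
  {0,1}:  v_{0} + v_{1} = 2·v_{3}  so sig = (2; 2)

Sorted signature multiset PRS(X):
[(2; —), (2; 1), (2; 1), (2; 1), (2; 2)]


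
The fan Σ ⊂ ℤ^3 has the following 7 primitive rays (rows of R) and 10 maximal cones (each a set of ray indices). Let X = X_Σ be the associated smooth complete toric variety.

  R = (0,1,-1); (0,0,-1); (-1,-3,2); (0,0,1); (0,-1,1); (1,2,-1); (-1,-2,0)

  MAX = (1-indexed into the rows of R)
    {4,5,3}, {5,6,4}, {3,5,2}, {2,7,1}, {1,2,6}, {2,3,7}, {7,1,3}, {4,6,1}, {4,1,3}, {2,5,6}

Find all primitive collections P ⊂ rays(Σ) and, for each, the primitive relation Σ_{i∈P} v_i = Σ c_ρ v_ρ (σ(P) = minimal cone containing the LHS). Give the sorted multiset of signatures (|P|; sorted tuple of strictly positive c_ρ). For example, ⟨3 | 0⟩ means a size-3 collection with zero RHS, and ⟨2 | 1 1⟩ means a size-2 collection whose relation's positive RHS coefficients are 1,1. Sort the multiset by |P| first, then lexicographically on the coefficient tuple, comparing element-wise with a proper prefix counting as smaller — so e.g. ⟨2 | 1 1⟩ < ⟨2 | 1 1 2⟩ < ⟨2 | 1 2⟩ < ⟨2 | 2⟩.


Minimal non-faces — 7 found among 7 rays, 10 max cones:

  P = {1,5}:  v_{1} + v_{5} = 0 — sig = ⟨2 | 0⟩
  P = {2,4}:  v_{2} + v_{4} = 0 — sig = ⟨2 | 0⟩
  P = {3,6}:  v_{3} + v_{6} = v_{5} — sig = ⟨2 | 1⟩
  P = {6,7}:  v_{6} + v_{7} = v_{2} — sig = ⟨2 | 1⟩
  P = {4,7}:  v_{4} + v_{7} = v_{1} + v_{3} — sig = ⟨2 | 1 1⟩
  P = {5,7}:  v_{5} + v_{7} = v_{2} + v_{3} — sig = ⟨2 | 1 1⟩
  P = {1,2,3}:  v_{1} + v_{2} + v_{3} = v_{7} — sig = ⟨3 | 1⟩

Hence PRS(X_Σ) =
    ⟨2 | 0⟩
    ⟨2 | 0⟩
    ⟨2 | 1⟩
    ⟨2 | 1⟩
    ⟨2 | 1 1⟩
    ⟨2 | 1 1⟩
    ⟨3 | 1⟩


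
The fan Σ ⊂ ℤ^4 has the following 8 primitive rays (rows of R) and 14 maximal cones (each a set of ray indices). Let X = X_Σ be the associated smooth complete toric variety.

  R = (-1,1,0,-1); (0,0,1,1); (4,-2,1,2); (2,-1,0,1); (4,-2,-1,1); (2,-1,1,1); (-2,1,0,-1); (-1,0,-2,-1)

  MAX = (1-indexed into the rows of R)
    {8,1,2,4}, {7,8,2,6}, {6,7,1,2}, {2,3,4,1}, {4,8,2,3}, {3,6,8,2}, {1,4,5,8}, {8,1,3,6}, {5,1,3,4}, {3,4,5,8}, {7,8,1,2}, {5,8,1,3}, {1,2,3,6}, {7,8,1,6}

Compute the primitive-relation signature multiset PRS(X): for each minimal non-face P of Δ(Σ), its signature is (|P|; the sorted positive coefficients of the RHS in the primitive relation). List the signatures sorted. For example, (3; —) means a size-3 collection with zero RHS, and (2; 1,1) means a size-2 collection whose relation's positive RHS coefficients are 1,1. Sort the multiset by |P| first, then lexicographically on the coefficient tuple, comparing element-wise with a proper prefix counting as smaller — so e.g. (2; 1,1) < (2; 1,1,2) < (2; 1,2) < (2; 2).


The 9 primitive collections of Σ (r=8, n=4):

  P={4,7}:  v_{4} + v_{7} = 0  ⇒ sig = (2; —)
  P={3,7}:  v_{3} + v_{7} = v_{6}  ⇒ sig = (2; 1)
  P={4,6}:  v_{4} + v_{6} = v_{3}  ⇒ sig = (2; 1)
  P={5,7}:  v_{5} + v_{7} = v_{1} + v_{3} + v_{8}  ⇒ sig = (2; 1,1,1)
  P={5,6}:  v_{5} + v_{6} = v_{1} + 2·v_{3} + v_{8}  ⇒ sig = (2; 1,1,2)
  P={2,5}:  v_{2} + v_{5} = 2·v_{4}  ⇒ sig = (2; 2)
  P={1,2,6,8}:  v_{1} + v_{2} + v_{6} + v_{8} = 0  ⇒ sig = (4; —)
  P={1,2,3,8}:  v_{1} + v_{2} + v_{3} + v_{8} = v_{4}  ⇒ sig = (4; 1)
  P={1,3,4,8}:  v_{1} + v_{3} + v_{4} + v_{8} = v_{5}  ⇒ sig = (4; 1)

Hence PRS(X_Σ) =
[(2; —), (2; 1), (2; 1), (2; 1,1,1), (2; 1,1,2), (2; 2), (4; —), (4; 1), (4; 1)]


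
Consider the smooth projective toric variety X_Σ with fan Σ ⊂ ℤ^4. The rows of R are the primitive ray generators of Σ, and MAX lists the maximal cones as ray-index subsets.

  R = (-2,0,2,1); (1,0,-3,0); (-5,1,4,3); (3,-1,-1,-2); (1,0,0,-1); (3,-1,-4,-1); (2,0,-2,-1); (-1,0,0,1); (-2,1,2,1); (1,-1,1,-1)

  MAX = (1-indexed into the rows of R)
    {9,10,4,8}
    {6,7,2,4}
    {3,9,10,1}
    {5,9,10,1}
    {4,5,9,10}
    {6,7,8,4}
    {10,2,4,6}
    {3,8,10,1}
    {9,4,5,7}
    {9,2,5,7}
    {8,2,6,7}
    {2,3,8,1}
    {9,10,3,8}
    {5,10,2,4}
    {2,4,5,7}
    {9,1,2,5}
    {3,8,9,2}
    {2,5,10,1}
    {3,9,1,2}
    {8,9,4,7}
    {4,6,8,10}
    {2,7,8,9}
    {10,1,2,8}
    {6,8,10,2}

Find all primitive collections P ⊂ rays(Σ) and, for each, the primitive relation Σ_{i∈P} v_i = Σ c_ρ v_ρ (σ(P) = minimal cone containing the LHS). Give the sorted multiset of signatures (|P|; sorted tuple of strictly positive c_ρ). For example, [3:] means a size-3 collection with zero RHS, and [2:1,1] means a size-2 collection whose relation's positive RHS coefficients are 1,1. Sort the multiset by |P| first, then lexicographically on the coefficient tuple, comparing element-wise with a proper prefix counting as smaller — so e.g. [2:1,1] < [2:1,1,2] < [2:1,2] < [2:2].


Minimal non-faces — 16 found among 10 rays, 24 max cones:

  P = {1,7}:  v_{1} + v_{7} = 0 — sig = [2:]
  P = {5,8}:  v_{5} + v_{8} = 0 — sig = [2:]
  P = {1,4}:  v_{1} + v_{4} = v_{10} — sig = [2:1]
  P = {7,10}:  v_{7} + v_{10} = v_{4} — sig = [2:1]
  P = {3,5}:  v_{3} + v_{5} = v_{1} + v_{9} — sig = [2:1,1]
  P = {3,7}:  v_{3} + v_{7} = v_{8} + v_{9} — sig = [2:1,1]
  P = {5,6}:  v_{5} + v_{6} = v_{2} + v_{4} — sig = [2:1,1]
  P = {6,9}:  v_{6} + v_{9} = v_{7} + v_{8} — sig = [2:1,1]
  P = {1,6}:  v_{1} + v_{6} = v_{2} + v_{8} + v_{10} — sig = [2:1,1,1]
  P = {3,4}:  v_{3} + v_{4} = v_{8} + v_{9} + v_{10} — sig = [2:1,1,1]
  P = {3,6}:  v_{3} + v_{6} = 2·v_{8} — sig = [2:2]
  P = {2,9,10}:  v_{2} + v_{9} + v_{10} = 0 — sig = [3:]
  P = {1,8,9}:  v_{1} + v_{8} + v_{9} = v_{3} — sig = [3:1]
  P = {2,4,8}:  v_{2} + v_{4} + v_{8} = v_{6} — sig = [3:1]
  P = {2,4,9}:  v_{2} + v_{4} + v_{9} = v_{7} — sig = [3:1]
  P = {2,3,10}:  v_{2} + v_{3} + v_{10} = v_{1} + v_{8} — sig = [3:1,1]

Hence PRS(X_Σ) =
[[2:], [2:], [2:1], [2:1], [2:1,1], [2:1,1], [2:1,1], [2:1,1], [2:1,1,1], [2:1,1,1], [2:2], [3:], [3:1], [3:1], [3:1], [3:1,1]]


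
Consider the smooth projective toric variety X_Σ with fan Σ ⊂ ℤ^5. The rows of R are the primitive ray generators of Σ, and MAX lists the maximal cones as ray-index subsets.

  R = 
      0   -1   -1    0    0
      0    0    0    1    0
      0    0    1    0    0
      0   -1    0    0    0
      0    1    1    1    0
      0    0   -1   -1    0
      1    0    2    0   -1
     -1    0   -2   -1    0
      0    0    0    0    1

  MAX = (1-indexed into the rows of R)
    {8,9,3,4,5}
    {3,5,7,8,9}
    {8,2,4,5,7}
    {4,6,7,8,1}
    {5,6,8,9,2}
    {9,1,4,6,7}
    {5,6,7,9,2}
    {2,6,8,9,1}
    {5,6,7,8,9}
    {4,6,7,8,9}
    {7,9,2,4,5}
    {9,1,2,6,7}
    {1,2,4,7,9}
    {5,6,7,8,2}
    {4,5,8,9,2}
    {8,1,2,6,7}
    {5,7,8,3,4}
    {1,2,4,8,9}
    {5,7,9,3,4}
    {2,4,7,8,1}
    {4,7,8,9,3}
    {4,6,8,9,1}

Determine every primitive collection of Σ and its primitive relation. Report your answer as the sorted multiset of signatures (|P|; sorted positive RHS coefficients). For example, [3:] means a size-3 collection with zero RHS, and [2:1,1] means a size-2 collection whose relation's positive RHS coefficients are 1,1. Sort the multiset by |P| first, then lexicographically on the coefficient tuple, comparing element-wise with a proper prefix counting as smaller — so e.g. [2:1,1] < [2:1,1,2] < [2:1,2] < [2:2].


The 9 primitive collections of Σ (r=9, n=5):

  P = {1,3}:  v_{1} + v_{3} = v_{4}  ⟹  sig = [2:1]
  P = {1,5}:  v_{1} + v_{5} = v_{2}  ⟹  sig = [2:1]
  P = {2,3}:  v_{2} + v_{3} = v_{4} + v_{5}  ⟹  sig = [2:1,1]
  P = {3,6}:  v_{3} + v_{6} = v_{7} + v_{8} + v_{9}  ⟹  sig = [2:1,1,1]
  P = {4,5,6}:  v_{4} + v_{5} + v_{6} = 0  ⟹  sig = [3:]
  P = {2,4,6}:  v_{2} + v_{4} + v_{6} = v_{1}  ⟹  sig = [3:1]
  P = {2,7,8,9}:  v_{2} + v_{7} + v_{8} + v_{9} = 0  ⟹  sig = [4:]
  P = {1,7,8,9}:  v_{1} + v_{7} + v_{8} + v_{9} = v_{4} + v_{6}  ⟹  sig = [4:1,1]
  P = {4,5,7,8,9}:  v_{4} + v_{5} + v_{7} + v_{8} + v_{9} = v_{3}  ⟹  sig = [5:1]

Sorted signature multiset PRS(X):
{ [2:1] ×2,  [2:1,1],  [2:1,1,1],  [3:],  [3:1],  [4:],  [4:1,1],  [5:1] }


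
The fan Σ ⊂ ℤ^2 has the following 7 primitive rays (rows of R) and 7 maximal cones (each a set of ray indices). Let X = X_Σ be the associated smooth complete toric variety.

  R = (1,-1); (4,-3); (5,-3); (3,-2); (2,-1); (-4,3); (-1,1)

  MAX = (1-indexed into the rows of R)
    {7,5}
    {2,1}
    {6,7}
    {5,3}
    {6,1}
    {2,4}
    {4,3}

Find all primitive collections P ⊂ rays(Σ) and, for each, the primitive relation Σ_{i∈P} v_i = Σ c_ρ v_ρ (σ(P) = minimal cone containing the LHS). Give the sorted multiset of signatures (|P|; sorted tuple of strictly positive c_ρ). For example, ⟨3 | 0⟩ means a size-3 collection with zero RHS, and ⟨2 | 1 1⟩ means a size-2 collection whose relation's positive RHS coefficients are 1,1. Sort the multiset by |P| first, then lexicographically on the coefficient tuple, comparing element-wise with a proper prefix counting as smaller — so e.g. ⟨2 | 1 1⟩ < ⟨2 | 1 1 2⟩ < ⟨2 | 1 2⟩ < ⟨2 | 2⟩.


Σ has 14 primitive collections:

  • {1,7}:  v_{1} + v_{7} = 0 ; sig = ⟨2 | 0⟩
  • {2,6}:  v_{2} + v_{6} = 0 ; sig = ⟨2 | 0⟩
  • {1,4}:  v_{1} + v_{4} = v_{2} ; sig = ⟨2 | 1⟩
  • {1,5}:  v_{1} + v_{5} = v_{4} ; sig = ⟨2 | 1⟩
  • {2,7}:  v_{2} + v_{7} = v_{4} ; sig = ⟨2 | 1⟩
  • {4,5}:  v_{4} + v_{5} = v_{3} ; sig = ⟨2 | 1⟩
  • {4,6}:  v_{4} + v_{6} = v_{7} ; sig = ⟨2 | 1⟩
  • {4,7}:  v_{4} + v_{7} = v_{5} ; sig = ⟨2 | 1⟩
  • {3,6}:  v_{3} + v_{6} = v_{5} + v_{7} ; sig = ⟨2 | 1 1⟩
  • {1,3}:  v_{1} + v_{3} = 2·v_{4} ; sig = ⟨2 | 2⟩
  • {2,5}:  v_{2} + v_{5} = 2·v_{4} ; sig = ⟨2 | 2⟩
  • {3,7}:  v_{3} + v_{7} = 2·v_{5} ; sig = ⟨2 | 2⟩
  • {5,6}:  v_{5} + v_{6} = 2·v_{7} ; sig = ⟨2 | 2⟩
  • {2,3}:  v_{2} + v_{3} = 3·v_{4} ; sig = ⟨2 | 3⟩

so the primitive-relation signature multiset is
    ⟨2 | 0⟩
    ⟨2 | 0⟩
    ⟨2 | 1⟩
    ⟨2 | 1⟩
    ⟨2 | 1⟩
    ⟨2 | 1⟩
    ⟨2 | 1⟩
    ⟨2 | 1⟩
    ⟨2 | 1 1⟩
    ⟨2 | 2⟩
    ⟨2 | 2⟩
    ⟨2 | 2⟩
    ⟨2 | 2⟩
    ⟨2 | 3⟩


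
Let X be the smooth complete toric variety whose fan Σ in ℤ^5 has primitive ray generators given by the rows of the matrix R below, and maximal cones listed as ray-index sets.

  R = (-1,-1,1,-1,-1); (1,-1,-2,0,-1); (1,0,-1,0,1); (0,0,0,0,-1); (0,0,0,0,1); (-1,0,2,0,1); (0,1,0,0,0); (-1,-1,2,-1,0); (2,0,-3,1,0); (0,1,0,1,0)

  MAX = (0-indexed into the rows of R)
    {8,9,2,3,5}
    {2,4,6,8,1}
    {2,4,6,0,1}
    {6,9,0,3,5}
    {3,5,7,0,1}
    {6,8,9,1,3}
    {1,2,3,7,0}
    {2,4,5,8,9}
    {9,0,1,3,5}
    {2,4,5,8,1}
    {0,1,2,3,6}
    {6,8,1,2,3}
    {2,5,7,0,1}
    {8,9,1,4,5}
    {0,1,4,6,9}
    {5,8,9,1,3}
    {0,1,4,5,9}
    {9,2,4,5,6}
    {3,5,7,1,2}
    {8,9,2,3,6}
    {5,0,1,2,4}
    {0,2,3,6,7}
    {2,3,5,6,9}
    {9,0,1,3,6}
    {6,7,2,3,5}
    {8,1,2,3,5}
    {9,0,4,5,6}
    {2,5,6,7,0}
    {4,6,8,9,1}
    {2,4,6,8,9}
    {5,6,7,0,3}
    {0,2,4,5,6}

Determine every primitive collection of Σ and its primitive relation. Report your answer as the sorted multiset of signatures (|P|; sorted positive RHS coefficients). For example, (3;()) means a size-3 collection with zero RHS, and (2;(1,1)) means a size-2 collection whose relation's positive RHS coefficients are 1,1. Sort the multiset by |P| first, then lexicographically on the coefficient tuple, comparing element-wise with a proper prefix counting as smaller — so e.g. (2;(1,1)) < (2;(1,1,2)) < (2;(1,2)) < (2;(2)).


11 minimal non-faces of Δ(Σ) (on 10 rays):

  {3,4}:  v_{3} + v_{4} = 0  ⇒ sig = (2;())
  {0,8}:  v_{0} + v_{8} = v_{1}  ⇒ sig = (2;(1))
  {7,9}:  v_{7} + v_{9} = v_{3} + v_{5}  ⇒ sig = (2;(1,1))
  {4,7}:  v_{4} + v_{7} = v_{0} + v_{2} + v_{5}  ⇒ sig = (2;(1,1,1))
  {7,8}:  v_{7} + v_{8} = v_{1} + v_{2} + v_{3} + v_{5}  ⇒ sig = (2;(1,1,1,1))
  {0,2,9}:  v_{0} + v_{2} + v_{9} = 0  ⇒ sig = (3;())
  {1,5,6}:  v_{1} + v_{5} + v_{6} = 0  ⇒ sig = (3;())
  {1,2,9}:  v_{1} + v_{2} + v_{9} = v_{8}  ⇒ sig = (3;(1))
  {5,6,8}:  v_{5} + v_{6} + v_{8} = v_{2} + v_{9}  ⇒ sig = (3;(1,1))
  {1,6,7}:  v_{1} + v_{6} + v_{7} = v_{0} + v_{2} + v_{3}  ⇒ sig = (3;(1,1,1))
  {0,2,3,5}:  v_{0} + v_{2} + v_{3} + v_{5} = v_{7}  ⇒ sig = (4;(1))

Hence PRS(X_Σ) =
    |P|=2: 5 collections, coeffs (), (1), (1,1), (1,1,1), (1,1,1,1)
    |P|=3: 5 collections, coeffs (), (), (1), (1,1), (1,1,1)
    |P|=4: 1 collection, coeffs (1)


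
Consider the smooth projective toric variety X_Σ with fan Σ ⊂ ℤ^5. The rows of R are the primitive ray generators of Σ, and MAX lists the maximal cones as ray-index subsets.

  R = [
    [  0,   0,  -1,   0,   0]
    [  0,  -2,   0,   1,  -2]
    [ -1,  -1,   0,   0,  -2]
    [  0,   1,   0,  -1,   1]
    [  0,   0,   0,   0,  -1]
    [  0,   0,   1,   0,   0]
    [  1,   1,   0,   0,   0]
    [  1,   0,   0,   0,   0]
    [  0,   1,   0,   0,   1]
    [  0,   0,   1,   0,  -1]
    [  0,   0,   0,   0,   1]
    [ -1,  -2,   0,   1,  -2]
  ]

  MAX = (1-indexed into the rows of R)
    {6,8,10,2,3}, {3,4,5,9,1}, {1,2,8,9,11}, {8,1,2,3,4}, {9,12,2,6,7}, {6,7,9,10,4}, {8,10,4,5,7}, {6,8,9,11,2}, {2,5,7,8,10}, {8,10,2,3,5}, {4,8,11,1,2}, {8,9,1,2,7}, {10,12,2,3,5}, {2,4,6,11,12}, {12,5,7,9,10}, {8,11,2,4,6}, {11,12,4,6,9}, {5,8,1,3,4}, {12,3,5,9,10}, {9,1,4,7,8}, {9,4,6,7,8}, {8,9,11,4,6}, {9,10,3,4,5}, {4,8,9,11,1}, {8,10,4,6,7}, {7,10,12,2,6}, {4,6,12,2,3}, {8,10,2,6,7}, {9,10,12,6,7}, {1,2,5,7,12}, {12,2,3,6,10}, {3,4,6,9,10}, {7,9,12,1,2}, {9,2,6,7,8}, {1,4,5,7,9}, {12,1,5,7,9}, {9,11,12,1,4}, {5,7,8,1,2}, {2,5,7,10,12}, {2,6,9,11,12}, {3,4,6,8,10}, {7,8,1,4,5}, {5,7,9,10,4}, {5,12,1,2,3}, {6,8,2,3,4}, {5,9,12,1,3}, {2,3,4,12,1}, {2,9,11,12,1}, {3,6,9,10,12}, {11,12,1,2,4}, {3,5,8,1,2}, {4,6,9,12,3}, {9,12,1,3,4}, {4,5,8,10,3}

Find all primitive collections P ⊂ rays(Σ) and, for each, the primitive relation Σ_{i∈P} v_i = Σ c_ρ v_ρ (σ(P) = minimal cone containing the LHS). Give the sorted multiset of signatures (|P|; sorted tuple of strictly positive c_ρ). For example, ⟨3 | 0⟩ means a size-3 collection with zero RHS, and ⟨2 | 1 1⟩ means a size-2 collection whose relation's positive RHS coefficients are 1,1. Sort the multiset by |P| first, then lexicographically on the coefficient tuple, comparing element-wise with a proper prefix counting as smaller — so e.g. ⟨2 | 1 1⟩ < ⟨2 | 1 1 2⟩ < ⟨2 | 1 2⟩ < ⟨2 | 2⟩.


22 collections generate NE(X_Σ); each relation:

  • {1,6}:  v_{1} + v_{6} = 0  so sig = ⟨2 | 0⟩
  • {5,11}:  v_{5} + v_{11} = 0  so sig = ⟨2 | 0⟩
  • {1,10}:  v_{1} + v_{10} = v_{5}  so sig = ⟨2 | 1⟩
  • {5,6}:  v_{5} + v_{6} = v_{10}  so sig = ⟨2 | 1⟩
  • {8,12}:  v_{8} + v_{12} = v_{2}  so sig = ⟨2 | 1⟩
  • {10,11}:  v_{10} + v_{11} = v_{6}  so sig = ⟨2 | 1⟩
  • {3,11}:  v_{3} + v_{11} = v_{4} + v_{12}  so sig = ⟨2 | 1 1⟩
  • {7,11}:  v_{7} + v_{11} = v_{8} + v_{9}  so sig = ⟨2 | 1 1⟩
  • {3,7}:  v_{3} + v_{7} = 2·v_{5}  so sig = ⟨2 | 2⟩
  • {2,4,9}:  v_{2} + v_{4} + v_{9} = 0  so sig = ⟨3 | 0⟩
  • {3,8,9}:  v_{3} + v_{8} + v_{9} = v_{5}  so sig = ⟨3 | 1⟩
  • {4,5,12}:  v_{4} + v_{5} + v_{12} = v_{3}  so sig = ⟨3 | 1⟩
  • {4,7,12}:  v_{4} + v_{7} + v_{12} = v_{5}  so sig = ⟨3 | 1⟩
  • {5,8,9}:  v_{5} + v_{8} + v_{9} = v_{7}  so sig = ⟨3 | 1⟩
  • {2,3,9}:  v_{2} + v_{3} + v_{9} = v_{5} + v_{12}  so sig = ⟨3 | 1 1⟩
  • {2,4,5}:  v_{2} + v_{4} + v_{5} = v_{3} + v_{8}  so sig = ⟨3 | 1 1⟩
  • {2,4,7}:  v_{2} + v_{4} + v_{7} = v_{5} + v_{8}  so sig = ⟨3 | 1 1⟩
  • {2,5,9}:  v_{2} + v_{5} + v_{9} = v_{7} + v_{12}  so sig = ⟨3 | 1 1⟩
  • {4,10,12}:  v_{4} + v_{10} + v_{12} = v_{3} + v_{6}  so sig = ⟨3 | 1 1⟩
  • {8,9,10}:  v_{8} + v_{9} + v_{10} = v_{6} + v_{7}  so sig = ⟨3 | 1 1⟩
  • {2,4,10}:  v_{2} + v_{4} + v_{10} = v_{3} + v_{6} + v_{8}  so sig = ⟨3 | 1 1 1⟩
  • {2,9,10}:  v_{2} + v_{9} + v_{10} = v_{6} + v_{7} + v_{12}  so sig = ⟨3 | 1 1 1⟩

Signatures (|P|; sorted positive RHS coefficients), sorted:
{ ⟨2 | 0⟩ ×2,  ⟨2 | 1⟩ ×4,  ⟨2 | 1 1⟩ ×2,  ⟨2 | 2⟩,  ⟨3 | 0⟩,  ⟨3 | 1⟩ ×4,  ⟨3 | 1 1⟩ ×6,  ⟨3 | 1 1 1⟩ ×2 }


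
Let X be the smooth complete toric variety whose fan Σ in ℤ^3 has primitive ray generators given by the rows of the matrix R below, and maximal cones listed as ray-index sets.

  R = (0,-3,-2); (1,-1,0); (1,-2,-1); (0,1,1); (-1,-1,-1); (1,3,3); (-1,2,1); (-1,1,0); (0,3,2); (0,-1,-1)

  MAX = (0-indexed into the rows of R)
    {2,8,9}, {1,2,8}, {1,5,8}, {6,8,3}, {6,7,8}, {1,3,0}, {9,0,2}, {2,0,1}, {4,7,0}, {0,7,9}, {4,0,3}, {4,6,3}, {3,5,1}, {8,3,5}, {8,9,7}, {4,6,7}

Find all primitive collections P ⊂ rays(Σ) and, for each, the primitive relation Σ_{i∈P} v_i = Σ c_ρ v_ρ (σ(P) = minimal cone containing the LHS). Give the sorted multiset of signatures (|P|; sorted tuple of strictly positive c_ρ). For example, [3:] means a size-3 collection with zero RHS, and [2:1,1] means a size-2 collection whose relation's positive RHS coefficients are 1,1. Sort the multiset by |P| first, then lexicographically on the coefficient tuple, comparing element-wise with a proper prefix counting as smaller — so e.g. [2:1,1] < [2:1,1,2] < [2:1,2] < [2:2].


|primitive collections| = 22. Relations:

  P={0,8}:  v_{0} + v_{8} = 0 ; sig = [2:]
  P={1,7}:  v_{1} + v_{7} = 0 ; sig = [2:]
  P={2,6}:  v_{2} + v_{6} = 0 ; sig = [2:]
  P={3,9}:  v_{3} + v_{9} = 0 ; sig = [2:]
  P={0,6}:  v_{0} + v_{6} = v_{4} ; sig = [2:1]
  P={1,6}:  v_{1} + v_{6} = v_{3} ; sig = [2:1]
  P={1,9}:  v_{1} + v_{9} = v_{2} ; sig = [2:1]
  P={2,3}:  v_{2} + v_{3} = v_{1} ; sig = [2:1]
  P={2,4}:  v_{2} + v_{4} = v_{0} ; sig = [2:1]
  P={2,7}:  v_{2} + v_{7} = v_{9} ; sig = [2:1]
  P={3,7}:  v_{3} + v_{7} = v_{6} ; sig = [2:1]
  P={4,8}:  v_{4} + v_{8} = v_{6} ; sig = [2:1]
  P={6,9}:  v_{6} + v_{9} = v_{7} ; sig = [2:1]
  P={0,5}:  v_{0} + v_{5} = v_{1} + v_{3} ; sig = [2:1,1]
  P={1,4}:  v_{1} + v_{4} = v_{0} + v_{3} ; sig = [2:1,1]
  P={4,9}:  v_{4} + v_{9} = v_{0} + v_{7} ; sig = [2:1,1]
  P={5,7}:  v_{5} + v_{7} = v_{3} + v_{8} ; sig = [2:1,1]
  P={5,9}:  v_{5} + v_{9} = v_{1} + v_{8} ; sig = [2:1,1]
  P={2,5}:  v_{2} + v_{5} = 2·v_{1} + v_{8} ; sig = [2:1,2]
  P={5,6}:  v_{5} + v_{6} = 2·v_{3} + v_{8} ; sig = [2:1,2]
  P={4,5}:  v_{4} + v_{5} = 2·v_{3} ; sig = [2:2]
  P={1,3,8}:  v_{1} + v_{3} + v_{8} = v_{5} ; sig = [3:1]

Signatures (|P|; sorted positive RHS coefficients), sorted:
{ [2:] ×4,  [2:1] ×9,  [2:1,1] ×5,  [2:1,2] ×2,  [2:2],  [3:1] }
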